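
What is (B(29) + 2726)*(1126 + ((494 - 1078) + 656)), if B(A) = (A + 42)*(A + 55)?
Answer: 10410620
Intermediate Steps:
B(A) = (42 + A)*(55 + A)
(B(29) + 2726)*(1126 + ((494 - 1078) + 656)) = ((2310 + 29² + 97*29) + 2726)*(1126 + ((494 - 1078) + 656)) = ((2310 + 841 + 2813) + 2726)*(1126 + (-584 + 656)) = (5964 + 2726)*(1126 + 72) = 8690*1198 = 10410620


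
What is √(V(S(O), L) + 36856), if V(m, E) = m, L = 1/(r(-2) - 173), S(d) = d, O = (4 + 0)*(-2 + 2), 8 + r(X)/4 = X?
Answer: 2*√9214 ≈ 191.98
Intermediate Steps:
r(X) = -32 + 4*X
O = 0 (O = 4*0 = 0)
L = -1/213 (L = 1/((-32 + 4*(-2)) - 173) = 1/((-32 - 8) - 173) = 1/(-40 - 173) = 1/(-213) = -1/213 ≈ -0.0046948)
√(V(S(O), L) + 36856) = √(0 + 36856) = √36856 = 2*√9214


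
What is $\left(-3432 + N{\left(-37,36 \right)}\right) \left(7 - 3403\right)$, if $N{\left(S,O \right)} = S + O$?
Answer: $11658468$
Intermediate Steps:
$N{\left(S,O \right)} = O + S$
$\left(-3432 + N{\left(-37,36 \right)}\right) \left(7 - 3403\right) = \left(-3432 + \left(36 - 37\right)\right) \left(7 - 3403\right) = \left(-3432 - 1\right) \left(-3396\right) = \left(-3433\right) \left(-3396\right) = 11658468$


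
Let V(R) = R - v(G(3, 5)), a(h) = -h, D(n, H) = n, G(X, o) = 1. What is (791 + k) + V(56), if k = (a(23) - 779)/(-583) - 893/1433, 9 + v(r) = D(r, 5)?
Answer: 714928992/835439 ≈ 855.75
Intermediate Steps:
v(r) = -9 + r
k = 628647/835439 (k = (-1*23 - 779)/(-583) - 893/1433 = (-23 - 779)*(-1/583) - 893*1/1433 = -802*(-1/583) - 893/1433 = 802/583 - 893/1433 = 628647/835439 ≈ 0.75247)
V(R) = 8 + R (V(R) = R - (-9 + 1) = R - 1*(-8) = R + 8 = 8 + R)
(791 + k) + V(56) = (791 + 628647/835439) + (8 + 56) = 661460896/835439 + 64 = 714928992/835439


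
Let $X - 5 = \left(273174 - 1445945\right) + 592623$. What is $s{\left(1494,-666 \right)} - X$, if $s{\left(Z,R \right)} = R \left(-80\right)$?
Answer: $633423$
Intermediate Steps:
$s{\left(Z,R \right)} = - 80 R$
$X = -580143$ ($X = 5 + \left(\left(273174 - 1445945\right) + 592623\right) = 5 + \left(-1172771 + 592623\right) = 5 - 580148 = -580143$)
$s{\left(1494,-666 \right)} - X = \left(-80\right) \left(-666\right) - -580143 = 53280 + 580143 = 633423$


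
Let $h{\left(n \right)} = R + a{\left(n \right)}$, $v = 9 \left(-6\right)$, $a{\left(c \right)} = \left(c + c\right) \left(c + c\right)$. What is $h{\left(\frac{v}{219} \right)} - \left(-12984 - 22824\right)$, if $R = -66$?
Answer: $\frac{190470414}{5329} \approx 35742.0$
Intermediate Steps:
$a{\left(c \right)} = 4 c^{2}$ ($a{\left(c \right)} = 2 c 2 c = 4 c^{2}$)
$v = -54$
$h{\left(n \right)} = -66 + 4 n^{2}$
$h{\left(\frac{v}{219} \right)} - \left(-12984 - 22824\right) = \left(-66 + 4 \left(- \frac{54}{219}\right)^{2}\right) - \left(-12984 - 22824\right) = \left(-66 + 4 \left(\left(-54\right) \frac{1}{219}\right)^{2}\right) - -35808 = \left(-66 + 4 \left(- \frac{18}{73}\right)^{2}\right) + 35808 = \left(-66 + 4 \cdot \frac{324}{5329}\right) + 35808 = \left(-66 + \frac{1296}{5329}\right) + 35808 = - \frac{350418}{5329} + 35808 = \frac{190470414}{5329}$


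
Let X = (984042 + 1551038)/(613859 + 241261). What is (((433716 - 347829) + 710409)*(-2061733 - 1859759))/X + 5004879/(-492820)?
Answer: -32898891472530756263103/31233453140 ≈ -1.0533e+12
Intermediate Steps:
X = 63377/21378 (X = 2535080/855120 = 2535080*(1/855120) = 63377/21378 ≈ 2.9646)
(((433716 - 347829) + 710409)*(-2061733 - 1859759))/X + 5004879/(-492820) = (((433716 - 347829) + 710409)*(-2061733 - 1859759))/(63377/21378) + 5004879/(-492820) = ((85887 + 710409)*(-3921492))*(21378/63377) + 5004879*(-1/492820) = (796296*(-3921492))*(21378/63377) - 5004879/492820 = -3122668393632*21378/63377 - 5004879/492820 = -66756404919064896/63377 - 5004879/492820 = -32898891472530756263103/31233453140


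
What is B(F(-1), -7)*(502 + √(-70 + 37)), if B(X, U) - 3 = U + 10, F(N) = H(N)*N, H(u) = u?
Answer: 3012 + 6*I*√33 ≈ 3012.0 + 34.467*I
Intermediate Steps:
F(N) = N² (F(N) = N*N = N²)
B(X, U) = 13 + U (B(X, U) = 3 + (U + 10) = 3 + (10 + U) = 13 + U)
B(F(-1), -7)*(502 + √(-70 + 37)) = (13 - 7)*(502 + √(-70 + 37)) = 6*(502 + √(-33)) = 6*(502 + I*√33) = 3012 + 6*I*√33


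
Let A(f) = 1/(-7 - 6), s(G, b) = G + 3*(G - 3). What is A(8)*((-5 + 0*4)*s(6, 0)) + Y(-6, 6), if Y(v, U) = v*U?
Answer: -393/13 ≈ -30.231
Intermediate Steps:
s(G, b) = -9 + 4*G (s(G, b) = G + 3*(-3 + G) = G + (-9 + 3*G) = -9 + 4*G)
Y(v, U) = U*v
A(f) = -1/13 (A(f) = 1/(-13) = -1/13)
A(8)*((-5 + 0*4)*s(6, 0)) + Y(-6, 6) = -(-5 + 0*4)*(-9 + 4*6)/13 + 6*(-6) = -(-5 + 0)*(-9 + 24)/13 - 36 = -(-5)*15/13 - 36 = -1/13*(-75) - 36 = 75/13 - 36 = -393/13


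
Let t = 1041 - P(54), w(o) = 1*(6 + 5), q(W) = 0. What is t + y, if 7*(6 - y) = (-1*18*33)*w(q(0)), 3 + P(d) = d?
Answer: 13506/7 ≈ 1929.4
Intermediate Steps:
P(d) = -3 + d
w(o) = 11 (w(o) = 1*11 = 11)
t = 990 (t = 1041 - (-3 + 54) = 1041 - 1*51 = 1041 - 51 = 990)
y = 6576/7 (y = 6 - -1*18*33*11/7 = 6 - (-18*33)*11/7 = 6 - (-594)*11/7 = 6 - 1/7*(-6534) = 6 + 6534/7 = 6576/7 ≈ 939.43)
t + y = 990 + 6576/7 = 13506/7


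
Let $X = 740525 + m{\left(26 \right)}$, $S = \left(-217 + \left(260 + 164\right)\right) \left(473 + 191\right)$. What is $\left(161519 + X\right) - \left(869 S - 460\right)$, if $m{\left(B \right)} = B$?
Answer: $-118539782$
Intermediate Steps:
$S = 137448$ ($S = \left(-217 + 424\right) 664 = 207 \cdot 664 = 137448$)
$X = 740551$ ($X = 740525 + 26 = 740551$)
$\left(161519 + X\right) - \left(869 S - 460\right) = \left(161519 + 740551\right) - \left(869 \cdot 137448 - 460\right) = 902070 - \left(119442312 - 460\right) = 902070 - 119441852 = -118539782$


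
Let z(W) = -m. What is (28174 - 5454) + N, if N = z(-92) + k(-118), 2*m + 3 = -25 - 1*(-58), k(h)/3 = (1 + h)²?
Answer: 63772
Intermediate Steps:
k(h) = 3*(1 + h)²
m = 15 (m = -3/2 + (-25 - 1*(-58))/2 = -3/2 + (-25 + 58)/2 = -3/2 + (½)*33 = -3/2 + 33/2 = 15)
z(W) = -15 (z(W) = -1*15 = -15)
N = 41052 (N = -15 + 3*(1 - 118)² = -15 + 3*(-117)² = -15 + 3*13689 = -15 + 41067 = 41052)
(28174 - 5454) + N = (28174 - 5454) + 41052 = 22720 + 41052 = 63772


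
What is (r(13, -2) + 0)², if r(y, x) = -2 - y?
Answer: 225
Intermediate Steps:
(r(13, -2) + 0)² = ((-2 - 1*13) + 0)² = ((-2 - 13) + 0)² = (-15 + 0)² = (-15)² = 225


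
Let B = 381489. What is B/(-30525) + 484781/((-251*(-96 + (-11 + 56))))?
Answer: 3304833112/130250175 ≈ 25.373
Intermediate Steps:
B/(-30525) + 484781/((-251*(-96 + (-11 + 56)))) = 381489/(-30525) + 484781/((-251*(-96 + (-11 + 56)))) = 381489*(-1/30525) + 484781/((-251*(-96 + 45))) = -127163/10175 + 484781/((-251*(-51))) = -127163/10175 + 484781/12801 = 3304833112/130250175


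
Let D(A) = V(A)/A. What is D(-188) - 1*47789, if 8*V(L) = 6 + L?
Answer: -35937237/752 ≈ -47789.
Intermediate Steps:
V(L) = 3/4 + L/8 (V(L) = (6 + L)/8 = 3/4 + L/8)
D(A) = (3/4 + A/8)/A
D(-188) - 1*47789 = (1/8)*(6 - 188)/(-188) - 1*47789 = (1/8)*(-1/188)*(-182) - 47789 = 91/752 - 47789 = -35937237/752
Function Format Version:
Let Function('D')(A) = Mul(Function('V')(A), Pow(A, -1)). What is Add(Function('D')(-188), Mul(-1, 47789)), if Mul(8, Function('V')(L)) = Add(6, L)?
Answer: Rational(-35937237, 752) ≈ -47789.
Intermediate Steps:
Function('V')(L) = Add(Rational(3, 4), Mul(Rational(1, 8), L)) (Function('V')(L) = Mul(Rational(1, 8), Add(6, L)) = Add(Rational(3, 4), Mul(Rational(1, 8), L)))
Function('D')(A) = Mul(Pow(A, -1), Add(Rational(3, 4), Mul(Rational(1, 8), A))) (Function('D')(A) = Mul(Add(Rational(3, 4), Mul(Rational(1, 8), A)), Pow(A, -1)) = Mul(Pow(A, -1), Add(Rational(3, 4), Mul(Rational(1, 8), A))))
Add(Function('D')(-188), Mul(-1, 47789)) = Add(Mul(Rational(1, 8), Pow(-188, -1), Add(6, -188)), Mul(-1, 47789)) = Add(Mul(Rational(1, 8), Rational(-1, 188), -182), -47789) = Add(Rational(91, 752), -47789) = Rational(-35937237, 752)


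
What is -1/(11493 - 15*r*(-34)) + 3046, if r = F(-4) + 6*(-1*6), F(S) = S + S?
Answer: 33344563/10947 ≈ 3046.0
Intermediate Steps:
F(S) = 2*S
r = -44 (r = 2*(-4) + 6*(-1*6) = -8 + 6*(-6) = -8 - 36 = -44)
-1/(11493 - 15*r*(-34)) + 3046 = -1/(11493 - 15*(-44)*(-34)) + 3046 = -1/(11493 + 660*(-34)) + 3046 = -1/(11493 - 22440) + 3046 = -1/(-10947) + 3046 = -1*(-1/10947) + 3046 = 1/10947 + 3046 = 33344563/10947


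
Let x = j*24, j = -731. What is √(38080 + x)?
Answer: 2*√5134 ≈ 143.30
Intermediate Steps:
x = -17544 (x = -731*24 = -17544)
√(38080 + x) = √(38080 - 17544) = √20536 = 2*√5134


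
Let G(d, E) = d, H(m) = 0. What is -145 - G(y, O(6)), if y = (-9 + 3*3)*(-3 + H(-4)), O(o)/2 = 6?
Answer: -145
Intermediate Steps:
O(o) = 12 (O(o) = 2*6 = 12)
y = 0 (y = (-9 + 3*3)*(-3 + 0) = (-9 + 9)*(-3) = 0*(-3) = 0)
-145 - G(y, O(6)) = -145 - 1*0 = -145 + 0 = -145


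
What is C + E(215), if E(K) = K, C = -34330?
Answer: -34115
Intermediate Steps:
C + E(215) = -34330 + 215 = -34115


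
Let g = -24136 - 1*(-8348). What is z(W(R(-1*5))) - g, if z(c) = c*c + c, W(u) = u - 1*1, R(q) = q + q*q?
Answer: 16168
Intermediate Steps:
R(q) = q + q²
W(u) = -1 + u (W(u) = u - 1 = -1 + u)
z(c) = c + c² (z(c) = c² + c = c + c²)
g = -15788 (g = -24136 + 8348 = -15788)
z(W(R(-1*5))) - g = (-1 + (-1*5)*(1 - 1*5))*(1 + (-1 + (-1*5)*(1 - 1*5))) - 1*(-15788) = (-1 - 5*(1 - 5))*(1 + (-1 - 5*(1 - 5))) + 15788 = (-1 - 5*(-4))*(1 + (-1 - 5*(-4))) + 15788 = (-1 + 20)*(1 + (-1 + 20)) + 15788 = 19*(1 + 19) + 15788 = 19*20 + 15788 = 380 + 15788 = 16168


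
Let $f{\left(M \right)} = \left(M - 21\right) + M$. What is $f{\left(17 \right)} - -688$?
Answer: $701$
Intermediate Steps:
$f{\left(M \right)} = -21 + 2 M$ ($f{\left(M \right)} = \left(-21 + M\right) + M = -21 + 2 M$)
$f{\left(17 \right)} - -688 = \left(-21 + 2 \cdot 17\right) - -688 = \left(-21 + 34\right) + 688 = 13 + 688 = 701$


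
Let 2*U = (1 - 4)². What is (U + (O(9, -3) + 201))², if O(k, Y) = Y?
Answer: 164025/4 ≈ 41006.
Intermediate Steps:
U = 9/2 (U = (1 - 4)²/2 = (½)*(-3)² = (½)*9 = 9/2 ≈ 4.5000)
(U + (O(9, -3) + 201))² = (9/2 + (-3 + 201))² = (9/2 + 198)² = (405/2)² = 164025/4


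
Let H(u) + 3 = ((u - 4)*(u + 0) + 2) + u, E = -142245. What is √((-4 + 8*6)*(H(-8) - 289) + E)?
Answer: I*√151133 ≈ 388.76*I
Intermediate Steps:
H(u) = -1 + u + u*(-4 + u) (H(u) = -3 + (((u - 4)*(u + 0) + 2) + u) = -3 + (((-4 + u)*u + 2) + u) = -3 + ((u*(-4 + u) + 2) + u) = -3 + ((2 + u*(-4 + u)) + u) = -3 + (2 + u + u*(-4 + u)) = -1 + u + u*(-4 + u))
√((-4 + 8*6)*(H(-8) - 289) + E) = √((-4 + 8*6)*((-1 + (-8)² - 3*(-8)) - 289) - 142245) = √((-4 + 48)*((-1 + 64 + 24) - 289) - 142245) = √(44*(87 - 289) - 142245) = √(44*(-202) - 142245) = √(-8888 - 142245) = √(-151133) = I*√151133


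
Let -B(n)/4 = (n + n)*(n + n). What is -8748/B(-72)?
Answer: 27/256 ≈ 0.10547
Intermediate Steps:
B(n) = -16*n² (B(n) = -4*(n + n)*(n + n) = -4*2*n*2*n = -16*n²)
-8748/B(-72) = -8748/((-16*(-72)²)) = -8748/((-16*5184)) = -8748/(-82944) = -8748*(-1/82944) = 27/256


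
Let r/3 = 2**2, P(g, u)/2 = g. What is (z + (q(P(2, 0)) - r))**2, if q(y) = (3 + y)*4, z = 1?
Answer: 289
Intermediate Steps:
P(g, u) = 2*g
q(y) = 12 + 4*y
r = 12 (r = 3*2**2 = 3*4 = 12)
(z + (q(P(2, 0)) - r))**2 = (1 + ((12 + 4*(2*2)) - 1*12))**2 = (1 + ((12 + 4*4) - 12))**2 = (1 + ((12 + 16) - 12))**2 = (1 + (28 - 12))**2 = (1 + 16)**2 = 17**2 = 289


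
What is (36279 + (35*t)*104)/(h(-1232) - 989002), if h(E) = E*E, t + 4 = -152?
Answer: -177187/176274 ≈ -1.0052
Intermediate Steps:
t = -156 (t = -4 - 152 = -156)
h(E) = E**2
(36279 + (35*t)*104)/(h(-1232) - 989002) = (36279 + (35*(-156))*104)/((-1232)**2 - 989002) = (36279 - 5460*104)/(1517824 - 989002) = (36279 - 567840)/528822 = -531561*1/528822 = -177187/176274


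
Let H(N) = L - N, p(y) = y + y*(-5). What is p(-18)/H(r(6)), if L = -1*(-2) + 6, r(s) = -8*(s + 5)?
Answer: 3/4 ≈ 0.75000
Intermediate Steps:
r(s) = -40 - 8*s (r(s) = -8*(5 + s) = -40 - 8*s)
p(y) = -4*y (p(y) = y - 5*y = -4*y)
L = 8 (L = 2 + 6 = 8)
H(N) = 8 - N
p(-18)/H(r(6)) = (-4*(-18))/(8 - (-40 - 8*6)) = 72/(8 - (-40 - 48)) = 72/(8 - 1*(-88)) = 72/(8 + 88) = 72/96 = 72*(1/96) = 3/4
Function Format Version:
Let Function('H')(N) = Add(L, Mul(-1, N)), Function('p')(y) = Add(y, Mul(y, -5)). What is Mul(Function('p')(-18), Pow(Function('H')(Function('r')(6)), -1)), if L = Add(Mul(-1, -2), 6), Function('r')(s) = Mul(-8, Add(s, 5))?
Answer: Rational(3, 4) ≈ 0.75000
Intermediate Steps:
Function('r')(s) = Add(-40, Mul(-8, s)) (Function('r')(s) = Mul(-8, Add(5, s)) = Add(-40, Mul(-8, s)))
Function('p')(y) = Mul(-4, y) (Function('p')(y) = Add(y, Mul(-5, y)) = Mul(-4, y))
L = 8 (L = Add(2, 6) = 8)
Function('H')(N) = Add(8, Mul(-1, N))
Mul(Function('p')(-18), Pow(Function('H')(Function('r')(6)), -1)) = Mul(Mul(-4, -18), Pow(Add(8, Mul(-1, Add(-40, Mul(-8, 6)))), -1)) = Mul(72, Pow(Add(8, Mul(-1, Add(-40, -48))), -1)) = Mul(72, Pow(Add(8, Mul(-1, -88)), -1)) = Mul(72, Pow(Add(8, 88), -1)) = Mul(72, Pow(96, -1)) = Mul(72, Rational(1, 96)) = Rational(3, 4)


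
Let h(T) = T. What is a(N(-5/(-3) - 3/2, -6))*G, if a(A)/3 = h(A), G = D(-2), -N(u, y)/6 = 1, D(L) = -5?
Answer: 90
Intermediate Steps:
N(u, y) = -6 (N(u, y) = -6*1 = -6)
G = -5
a(A) = 3*A
a(N(-5/(-3) - 3/2, -6))*G = (3*(-6))*(-5) = -18*(-5) = 90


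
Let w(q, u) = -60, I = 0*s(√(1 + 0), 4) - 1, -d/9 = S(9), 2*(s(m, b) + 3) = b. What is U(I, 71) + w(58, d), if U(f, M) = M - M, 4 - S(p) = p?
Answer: -60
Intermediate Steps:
S(p) = 4 - p
s(m, b) = -3 + b/2
d = 45 (d = -9*(4 - 1*9) = -9*(4 - 9) = -9*(-5) = 45)
I = -1 (I = 0*(-3 + (½)*4) - 1 = 0*(-3 + 2) - 1 = 0*(-1) - 1 = 0 - 1 = -1)
U(f, M) = 0
U(I, 71) + w(58, d) = 0 - 60 = -60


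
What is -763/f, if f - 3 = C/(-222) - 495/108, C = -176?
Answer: 112924/117 ≈ 965.16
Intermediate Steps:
f = -117/148 (f = 3 + (-176/(-222) - 495/108) = 3 + (-176*(-1/222) - 495*1/108) = 3 + (88/111 - 55/12) = 3 - 561/148 = -117/148 ≈ -0.79054)
-763/f = -763/(-117/148) = -763*(-148/117) = 112924/117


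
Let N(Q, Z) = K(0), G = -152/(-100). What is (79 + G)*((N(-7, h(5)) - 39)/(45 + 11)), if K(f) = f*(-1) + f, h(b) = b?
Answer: -78507/1400 ≈ -56.076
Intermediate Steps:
K(f) = 0 (K(f) = -f + f = 0)
G = 38/25 (G = -152*(-1/100) = 38/25 ≈ 1.5200)
N(Q, Z) = 0
(79 + G)*((N(-7, h(5)) - 39)/(45 + 11)) = (79 + 38/25)*((0 - 39)/(45 + 11)) = 2013*(-39/56)/25 = 2013*(-39*1/56)/25 = (2013/25)*(-39/56) = -78507/1400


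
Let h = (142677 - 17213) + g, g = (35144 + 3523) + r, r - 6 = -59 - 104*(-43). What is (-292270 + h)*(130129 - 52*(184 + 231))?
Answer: -13429682280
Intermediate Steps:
r = 4419 (r = 6 + (-59 - 104*(-43)) = 6 + (-59 + 4472) = 6 + 4413 = 4419)
g = 43086 (g = (35144 + 3523) + 4419 = 38667 + 4419 = 43086)
h = 168550 (h = (142677 - 17213) + 43086 = 125464 + 43086 = 168550)
(-292270 + h)*(130129 - 52*(184 + 231)) = (-292270 + 168550)*(130129 - 52*(184 + 231)) = -123720*(130129 - 52*415) = -123720*(130129 - 21580) = -123720*108549 = -13429682280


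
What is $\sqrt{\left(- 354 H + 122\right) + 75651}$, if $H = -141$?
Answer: $\sqrt{125687} \approx 354.52$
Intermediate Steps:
$\sqrt{\left(- 354 H + 122\right) + 75651} = \sqrt{\left(\left(-354\right) \left(-141\right) + 122\right) + 75651} = \sqrt{\left(49914 + 122\right) + 75651} = \sqrt{50036 + 75651} = \sqrt{125687}$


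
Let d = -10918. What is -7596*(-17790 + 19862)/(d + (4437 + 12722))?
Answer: -15738912/6241 ≈ -2521.9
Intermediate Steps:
-7596*(-17790 + 19862)/(d + (4437 + 12722)) = -7596*(-17790 + 19862)/(-10918 + (4437 + 12722)) = -7596*2072/(-10918 + 17159) = -7596/(6241*(1/2072)) = -7596/6241/2072 = -7596*2072/6241 = -15738912/6241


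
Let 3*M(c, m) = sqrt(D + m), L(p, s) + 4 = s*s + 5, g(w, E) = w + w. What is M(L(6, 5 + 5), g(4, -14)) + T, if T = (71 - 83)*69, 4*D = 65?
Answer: -828 + sqrt(97)/6 ≈ -826.36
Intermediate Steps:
D = 65/4 (D = (1/4)*65 = 65/4 ≈ 16.250)
g(w, E) = 2*w
L(p, s) = 1 + s**2 (L(p, s) = -4 + (s*s + 5) = -4 + (s**2 + 5) = -4 + (5 + s**2) = 1 + s**2)
M(c, m) = sqrt(65/4 + m)/3
T = -828 (T = -12*69 = -828)
M(L(6, 5 + 5), g(4, -14)) + T = sqrt(65 + 4*(2*4))/6 - 828 = sqrt(65 + 4*8)/6 - 828 = sqrt(65 + 32)/6 - 828 = sqrt(97)/6 - 828 = -828 + sqrt(97)/6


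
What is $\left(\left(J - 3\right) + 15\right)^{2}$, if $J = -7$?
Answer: $25$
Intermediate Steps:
$\left(\left(J - 3\right) + 15\right)^{2} = \left(\left(-7 - 3\right) + 15\right)^{2} = \left(-10 + 15\right)^{2} = 5^{2} = 25$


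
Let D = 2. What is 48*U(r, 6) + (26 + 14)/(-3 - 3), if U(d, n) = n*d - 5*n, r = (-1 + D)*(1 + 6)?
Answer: 1708/3 ≈ 569.33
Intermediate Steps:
r = 7 (r = (-1 + 2)*(1 + 6) = 1*7 = 7)
U(d, n) = -5*n + d*n (U(d, n) = d*n - 5*n = -5*n + d*n)
48*U(r, 6) + (26 + 14)/(-3 - 3) = 48*(6*(-5 + 7)) + (26 + 14)/(-3 - 3) = 48*(6*2) + 40/(-6) = 48*12 + 40*(-1/6) = 576 - 20/3 = 1708/3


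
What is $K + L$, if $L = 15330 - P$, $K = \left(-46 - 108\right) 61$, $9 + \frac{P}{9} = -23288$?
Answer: $215609$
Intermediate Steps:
$P = -209673$ ($P = -81 + 9 \left(-23288\right) = -81 - 209592 = -209673$)
$K = -9394$ ($K = \left(-154\right) 61 = -9394$)
$L = 225003$ ($L = 15330 - -209673 = 15330 + 209673 = 225003$)
$K + L = -9394 + 225003 = 215609$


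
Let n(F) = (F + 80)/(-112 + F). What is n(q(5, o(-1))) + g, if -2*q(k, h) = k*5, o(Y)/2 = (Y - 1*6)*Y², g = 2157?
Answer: 178986/83 ≈ 2156.5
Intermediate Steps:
o(Y) = 2*Y²*(-6 + Y) (o(Y) = 2*((Y - 1*6)*Y²) = 2*((Y - 6)*Y²) = 2*((-6 + Y)*Y²) = 2*(Y²*(-6 + Y)) = 2*Y²*(-6 + Y))
q(k, h) = -5*k/2 (q(k, h) = -k*5/2 = -5*k/2)
n(F) = (80 + F)/(-112 + F)
n(q(5, o(-1))) + g = (80 - 5/2*5)/(-112 - 5/2*5) + 2157 = (80 - 25/2)/(-112 - 25/2) + 2157 = (135/2)/(-249/2) + 2157 = -2/249*135/2 + 2157 = -45/83 + 2157 = 178986/83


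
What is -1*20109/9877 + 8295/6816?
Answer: -18377743/22440544 ≈ -0.81895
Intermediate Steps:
-1*20109/9877 + 8295/6816 = -20109*1/9877 + 8295*(1/6816) = -20109/9877 + 2765/2272 = -18377743/22440544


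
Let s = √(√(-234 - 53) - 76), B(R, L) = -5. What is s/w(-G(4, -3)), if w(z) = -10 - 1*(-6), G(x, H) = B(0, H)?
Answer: -√(-76 + I*√287)/4 ≈ -0.24143 - 2.1928*I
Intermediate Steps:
G(x, H) = -5
w(z) = -4 (w(z) = -10 + 6 = -4)
s = √(-76 + I*√287) (s = √(√(-287) - 76) = √(I*√287 - 76) = √(-76 + I*√287) ≈ 0.96573 + 8.7711*I)
s/w(-G(4, -3)) = √(-76 + I*√287)/(-4) = √(-76 + I*√287)*(-¼) = -√(-76 + I*√287)/4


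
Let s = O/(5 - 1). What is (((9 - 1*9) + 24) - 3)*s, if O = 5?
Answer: 105/4 ≈ 26.250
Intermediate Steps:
s = 5/4 (s = 5/(5 - 1) = 5/4 ≈ 1.2500)
(((9 - 1*9) + 24) - 3)*s = (((9 - 1*9) + 24) - 3)*(5/4) = (((9 - 9) + 24) - 3)*(5/4) = ((0 + 24) - 3)*(5/4) = (24 - 3)*(5/4) = 21*(5/4) = 105/4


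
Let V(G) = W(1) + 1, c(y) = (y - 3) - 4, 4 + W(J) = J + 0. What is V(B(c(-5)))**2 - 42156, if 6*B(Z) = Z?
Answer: -42152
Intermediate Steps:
W(J) = -4 + J (W(J) = -4 + (J + 0) = -4 + J)
c(y) = -7 + y (c(y) = (-3 + y) - 4 = -7 + y)
B(Z) = Z/6
V(G) = -2 (V(G) = (-4 + 1) + 1 = -3 + 1 = -2)
V(B(c(-5)))**2 - 42156 = (-2)**2 - 42156 = 4 - 42156 = -42152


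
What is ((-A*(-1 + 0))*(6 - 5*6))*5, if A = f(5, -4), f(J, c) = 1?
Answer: -120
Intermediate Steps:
A = 1
((-A*(-1 + 0))*(6 - 5*6))*5 = ((-(-1 + 0))*(6 - 5*6))*5 = ((-(-1))*(6 - 30))*5 = (-1*(-1)*(-24))*5 = (1*(-24))*5 = -24*5 = -120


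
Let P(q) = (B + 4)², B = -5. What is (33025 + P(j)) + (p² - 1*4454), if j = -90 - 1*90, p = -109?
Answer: 40453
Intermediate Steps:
j = -180 (j = -90 - 90 = -180)
P(q) = 1 (P(q) = (-5 + 4)² = (-1)² = 1)
(33025 + P(j)) + (p² - 1*4454) = (33025 + 1) + ((-109)² - 1*4454) = 33026 + (11881 - 4454) = 33026 + 7427 = 40453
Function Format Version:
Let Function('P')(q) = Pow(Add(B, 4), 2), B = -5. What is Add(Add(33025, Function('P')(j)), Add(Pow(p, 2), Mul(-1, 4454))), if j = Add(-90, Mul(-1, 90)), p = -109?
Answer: 40453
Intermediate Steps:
j = -180 (j = Add(-90, -90) = -180)
Function('P')(q) = 1 (Function('P')(q) = Pow(Add(-5, 4), 2) = Pow(-1, 2) = 1)
Add(Add(33025, Function('P')(j)), Add(Pow(p, 2), Mul(-1, 4454))) = Add(Add(33025, 1), Add(Pow(-109, 2), Mul(-1, 4454))) = Add(33026, Add(11881, -4454)) = Add(33026, 7427) = 40453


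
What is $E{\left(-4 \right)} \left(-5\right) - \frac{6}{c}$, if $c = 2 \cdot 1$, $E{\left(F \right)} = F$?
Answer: $17$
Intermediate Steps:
$c = 2$
$E{\left(-4 \right)} \left(-5\right) - \frac{6}{c} = \left(-4\right) \left(-5\right) - \frac{6}{2} = 20 - 3 = 17$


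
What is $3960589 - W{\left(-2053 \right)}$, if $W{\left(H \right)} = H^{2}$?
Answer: $-254220$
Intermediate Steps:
$3960589 - W{\left(-2053 \right)} = 3960589 - \left(-2053\right)^{2} = 3960589 - 4214809 = -254220$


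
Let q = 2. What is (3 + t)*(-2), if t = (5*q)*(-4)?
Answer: 74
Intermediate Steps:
t = -40 (t = (5*2)*(-4) = 10*(-4) = -40)
(3 + t)*(-2) = (3 - 40)*(-2) = -37*(-2) = 74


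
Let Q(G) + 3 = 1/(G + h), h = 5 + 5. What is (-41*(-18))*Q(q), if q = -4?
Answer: -2091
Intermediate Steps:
h = 10
Q(G) = -3 + 1/(10 + G) (Q(G) = -3 + 1/(G + 10) = -3 + 1/(10 + G))
(-41*(-18))*Q(q) = (-41*(-18))*((-29 - 3*(-4))/(10 - 4)) = 738*((-29 + 12)/6) = 738*((⅙)*(-17)) = 738*(-17/6) = -2091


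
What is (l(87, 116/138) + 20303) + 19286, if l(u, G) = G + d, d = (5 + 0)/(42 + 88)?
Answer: 71024243/1794 ≈ 39590.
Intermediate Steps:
d = 1/26 (d = 5/130 = 5*(1/130) = 1/26 ≈ 0.038462)
l(u, G) = 1/26 + G (l(u, G) = G + 1/26 = 1/26 + G)
(l(87, 116/138) + 20303) + 19286 = ((1/26 + 116/138) + 20303) + 19286 = ((1/26 + 116*(1/138)) + 20303) + 19286 = ((1/26 + 58/69) + 20303) + 19286 = (1577/1794 + 20303) + 19286 = 36425159/1794 + 19286 = 71024243/1794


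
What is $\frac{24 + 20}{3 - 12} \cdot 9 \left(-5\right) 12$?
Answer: $2640$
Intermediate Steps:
$\frac{24 + 20}{3 - 12} \cdot 9 \left(-5\right) 12 = \frac{44}{-9} \left(-45\right) 12 = 44 \left(- \frac{1}{9}\right) \left(-45\right) 12 = \left(- \frac{44}{9}\right) \left(-45\right) 12 = 220 \cdot 12 = 2640$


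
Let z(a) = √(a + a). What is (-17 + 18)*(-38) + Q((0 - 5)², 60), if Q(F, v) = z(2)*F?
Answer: 12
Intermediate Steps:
z(a) = √2*√a (z(a) = √(2*a) = √2*√a)
Q(F, v) = 2*F (Q(F, v) = (√2*√2)*F = 2*F)
(-17 + 18)*(-38) + Q((0 - 5)², 60) = (-17 + 18)*(-38) + 2*(0 - 5)² = 1*(-38) + 2*(-5)² = -38 + 2*25 = -38 + 50 = 12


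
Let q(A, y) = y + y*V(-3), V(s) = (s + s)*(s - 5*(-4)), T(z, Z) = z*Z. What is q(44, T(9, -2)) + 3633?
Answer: 5451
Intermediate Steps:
T(z, Z) = Z*z
V(s) = 2*s*(20 + s) (V(s) = (2*s)*(s + 20) = (2*s)*(20 + s) = 2*s*(20 + s))
q(A, y) = -101*y (q(A, y) = y + y*(2*(-3)*(20 - 3)) = y + y*(2*(-3)*17) = y + y*(-102) = y - 102*y = -101*y)
q(44, T(9, -2)) + 3633 = -(-202)*9 + 3633 = -101*(-18) + 3633 = 1818 + 3633 = 5451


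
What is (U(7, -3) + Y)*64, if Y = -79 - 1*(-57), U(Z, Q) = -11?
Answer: -2112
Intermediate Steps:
Y = -22 (Y = -79 + 57 = -22)
(U(7, -3) + Y)*64 = (-11 - 22)*64 = -33*64 = -2112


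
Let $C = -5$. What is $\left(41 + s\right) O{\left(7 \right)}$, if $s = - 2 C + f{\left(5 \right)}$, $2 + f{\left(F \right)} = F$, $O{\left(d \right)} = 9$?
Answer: $486$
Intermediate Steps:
$f{\left(F \right)} = -2 + F$
$s = 13$ ($s = \left(-2\right) \left(-5\right) + \left(-2 + 5\right) = 10 + 3 = 13$)
$\left(41 + s\right) O{\left(7 \right)} = \left(41 + 13\right) 9 = 54 \cdot 9 = 486$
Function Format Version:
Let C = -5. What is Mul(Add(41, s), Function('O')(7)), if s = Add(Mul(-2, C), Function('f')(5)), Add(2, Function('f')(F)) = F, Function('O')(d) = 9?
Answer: 486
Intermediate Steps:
Function('f')(F) = Add(-2, F)
s = 13 (s = Add(Mul(-2, -5), Add(-2, 5)) = Add(10, 3) = 13)
Mul(Add(41, s), Function('O')(7)) = Mul(Add(41, 13), 9) = Mul(54, 9) = 486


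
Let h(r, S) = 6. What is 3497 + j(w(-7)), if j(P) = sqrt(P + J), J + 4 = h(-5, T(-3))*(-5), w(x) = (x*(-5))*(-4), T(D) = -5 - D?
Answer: 3497 + I*sqrt(174) ≈ 3497.0 + 13.191*I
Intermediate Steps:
w(x) = 20*x (w(x) = -5*x*(-4) = 20*x)
J = -34 (J = -4 + 6*(-5) = -4 - 30 = -34)
j(P) = sqrt(-34 + P) (j(P) = sqrt(P - 34) = sqrt(-34 + P))
3497 + j(w(-7)) = 3497 + sqrt(-34 + 20*(-7)) = 3497 + sqrt(-34 - 140) = 3497 + sqrt(-174) = 3497 + I*sqrt(174)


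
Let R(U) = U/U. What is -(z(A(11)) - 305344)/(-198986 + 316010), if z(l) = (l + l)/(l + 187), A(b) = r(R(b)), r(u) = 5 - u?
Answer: 2430029/931316 ≈ 2.6092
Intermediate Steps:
R(U) = 1
A(b) = 4 (A(b) = 5 - 1*1 = 5 - 1 = 4)
z(l) = 2*l/(187 + l) (z(l) = (2*l)/(187 + l) = 2*l/(187 + l))
-(z(A(11)) - 305344)/(-198986 + 316010) = -(2*4/(187 + 4) - 305344)/(-198986 + 316010) = -(2*4/191 - 305344)/117024 = -(2*4*(1/191) - 305344)/117024 = -(8/191 - 305344)/117024 = -(-58320696)/(191*117024) = -1*(-2430029/931316) = 2430029/931316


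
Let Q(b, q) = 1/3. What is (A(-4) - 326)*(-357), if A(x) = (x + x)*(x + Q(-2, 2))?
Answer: 105910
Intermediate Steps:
Q(b, q) = 1/3
A(x) = 2*x*(1/3 + x) (A(x) = (x + x)*(x + 1/3) = (2*x)*(1/3 + x) = 2*x*(1/3 + x))
(A(-4) - 326)*(-357) = ((2/3)*(-4)*(1 + 3*(-4)) - 326)*(-357) = ((2/3)*(-4)*(1 - 12) - 326)*(-357) = ((2/3)*(-4)*(-11) - 326)*(-357) = (88/3 - 326)*(-357) = -890/3*(-357) = 105910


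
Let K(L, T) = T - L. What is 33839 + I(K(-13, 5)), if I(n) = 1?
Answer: 33840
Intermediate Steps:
33839 + I(K(-13, 5)) = 33839 + 1 = 33840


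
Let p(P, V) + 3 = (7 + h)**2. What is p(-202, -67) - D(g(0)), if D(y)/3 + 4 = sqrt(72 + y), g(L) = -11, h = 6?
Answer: 178 - 3*sqrt(61) ≈ 154.57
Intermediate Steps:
D(y) = -12 + 3*sqrt(72 + y)
p(P, V) = 166 (p(P, V) = -3 + (7 + 6)**2 = -3 + 13**2 = -3 + 169 = 166)
p(-202, -67) - D(g(0)) = 166 - (-12 + 3*sqrt(72 - 11)) = 166 - (-12 + 3*sqrt(61)) = 166 + (12 - 3*sqrt(61)) = 178 - 3*sqrt(61)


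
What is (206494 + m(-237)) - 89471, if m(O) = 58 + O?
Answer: 116844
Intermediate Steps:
(206494 + m(-237)) - 89471 = (206494 + (58 - 237)) - 89471 = (206494 - 179) - 89471 = 206315 - 89471 = 116844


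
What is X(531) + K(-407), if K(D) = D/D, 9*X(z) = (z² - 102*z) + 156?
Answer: 75988/3 ≈ 25329.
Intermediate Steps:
X(z) = 52/3 - 34*z/3 + z²/9 (X(z) = ((z² - 102*z) + 156)/9 = (156 + z² - 102*z)/9 = 52/3 - 34*z/3 + z²/9)
K(D) = 1
X(531) + K(-407) = (52/3 - 34/3*531 + (⅑)*531²) + 1 = (52/3 - 6018 + (⅑)*281961) + 1 = (52/3 - 6018 + 31329) + 1 = 75985/3 + 1 = 75988/3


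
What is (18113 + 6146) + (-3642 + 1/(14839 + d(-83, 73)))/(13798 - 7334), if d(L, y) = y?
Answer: 2338299035009/96391168 ≈ 24258.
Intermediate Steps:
(18113 + 6146) + (-3642 + 1/(14839 + d(-83, 73)))/(13798 - 7334) = (18113 + 6146) + (-3642 + 1/(14839 + 73))/(13798 - 7334) = 24259 + (-3642 + 1/14912)/6464 = 24259 + (-3642 + 1/14912)*(1/6464) = 24259 - 54309503/14912*1/6464 = 24259 - 54309503/96391168 = 2338299035009/96391168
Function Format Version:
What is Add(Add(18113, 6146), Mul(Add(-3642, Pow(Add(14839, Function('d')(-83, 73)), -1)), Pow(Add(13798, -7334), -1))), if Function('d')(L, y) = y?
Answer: Rational(2338299035009, 96391168) ≈ 24258.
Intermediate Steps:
Add(Add(18113, 6146), Mul(Add(-3642, Pow(Add(14839, Function('d')(-83, 73)), -1)), Pow(Add(13798, -7334), -1))) = Add(Add(18113, 6146), Mul(Add(-3642, Pow(Add(14839, 73), -1)), Pow(Add(13798, -7334), -1))) = Add(24259, Mul(Add(-3642, Pow(14912, -1)), Pow(6464, -1))) = Add(24259, Mul(Add(-3642, Rational(1, 14912)), Rational(1, 6464))) = Add(24259, Mul(Rational(-54309503, 14912), Rational(1, 6464))) = Add(24259, Rational(-54309503, 96391168)) = Rational(2338299035009, 96391168)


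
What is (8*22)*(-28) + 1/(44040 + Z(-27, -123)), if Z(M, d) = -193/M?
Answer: -5860737317/1189273 ≈ -4928.0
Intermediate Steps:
(8*22)*(-28) + 1/(44040 + Z(-27, -123)) = (8*22)*(-28) + 1/(44040 - 193/(-27)) = 176*(-28) + 1/(44040 - 193*(-1/27)) = -4928 + 1/(44040 + 193/27) = -4928 + 1/(1189273/27) = -4928 + 27/1189273 = -5860737317/1189273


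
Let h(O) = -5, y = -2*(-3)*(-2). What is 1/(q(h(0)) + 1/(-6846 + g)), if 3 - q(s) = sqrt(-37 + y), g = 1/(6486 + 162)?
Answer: 6213780392880411/120137121841912330 + 14499526902075943*I/120137121841912330 ≈ 0.051722 + 0.12069*I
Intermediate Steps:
y = -12 (y = 6*(-2) = -12)
g = 1/6648 ≈ 0.00015042
q(s) = 3 - 7*I (q(s) = 3 - sqrt(-37 - 12) = 3 - sqrt(-49) = 3 - 7*I)
1/(q(h(0)) + 1/(-6846 + g)) = 1/((3 - 7*I) + 1/(-6846 + 1/6648)) = 1/((3 - 7*I) + 1/(-45512207/6648)) = 1/((3 - 7*I) - 6648/45512207) = 1/(136529973/45512207 - 7*I) = 2071360986010849*(136529973/45512207 + 7*I)/120137121841912330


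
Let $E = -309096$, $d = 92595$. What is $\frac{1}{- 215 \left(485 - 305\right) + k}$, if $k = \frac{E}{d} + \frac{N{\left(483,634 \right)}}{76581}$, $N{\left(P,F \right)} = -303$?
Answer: $- \frac{787890855}{30494009303729} \approx -2.5838 \cdot 10^{-5}$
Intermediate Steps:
$k = - \frac{2633215229}{787890855}$ ($k = - \frac{309096}{92595} - \frac{303}{76581} = \left(-309096\right) \frac{1}{92595} - \frac{101}{25527} = - \frac{103032}{30865} - \frac{101}{25527} = - \frac{2633215229}{787890855} \approx -3.3421$)
$\frac{1}{- 215 \left(485 - 305\right) + k} = \frac{1}{- 215 \left(485 - 305\right) - \frac{2633215229}{787890855}} = \frac{1}{\left(-215\right) 180 - \frac{2633215229}{787890855}} = \frac{1}{-38700 - \frac{2633215229}{787890855}} = \frac{1}{- \frac{30494009303729}{787890855}} = - \frac{787890855}{30494009303729}$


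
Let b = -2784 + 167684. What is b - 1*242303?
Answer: -77403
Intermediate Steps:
b = 164900
b - 1*242303 = 164900 - 1*242303 = 164900 - 242303 = -77403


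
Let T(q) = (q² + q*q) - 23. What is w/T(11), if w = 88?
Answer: 88/219 ≈ 0.40183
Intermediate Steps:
T(q) = -23 + 2*q² (T(q) = (q² + q²) - 23 = 2*q² - 23 = -23 + 2*q²)
w/T(11) = 88/(-23 + 2*11²) = 88/(-23 + 2*121) = 88/(-23 + 242) = 88/219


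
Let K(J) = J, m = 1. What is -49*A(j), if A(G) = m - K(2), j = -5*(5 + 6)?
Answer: 49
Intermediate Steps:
j = -55 (j = -5*11 = -55)
A(G) = -1 (A(G) = 1 - 1*2 = 1 - 2 = -1)
-49*A(j) = -49*(-1) = 49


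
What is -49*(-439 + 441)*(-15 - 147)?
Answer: 15876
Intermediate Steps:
-49*(-439 + 441)*(-15 - 147) = -98*(-162) = -49*(-324) = 15876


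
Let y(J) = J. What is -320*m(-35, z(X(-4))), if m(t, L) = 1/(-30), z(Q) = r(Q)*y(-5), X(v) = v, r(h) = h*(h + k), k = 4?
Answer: 32/3 ≈ 10.667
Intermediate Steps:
r(h) = h*(4 + h) (r(h) = h*(h + 4) = h*(4 + h))
z(Q) = -5*Q*(4 + Q) (z(Q) = (Q*(4 + Q))*(-5) = -5*Q*(4 + Q))
m(t, L) = -1/30
-320*m(-35, z(X(-4))) = -320*(-1/30) = 32/3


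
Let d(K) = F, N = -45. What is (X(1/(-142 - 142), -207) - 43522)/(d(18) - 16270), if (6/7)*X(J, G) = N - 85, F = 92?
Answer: 131021/48534 ≈ 2.6996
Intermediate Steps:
d(K) = 92
X(J, G) = -455/3 (X(J, G) = 7*(-45 - 85)/6 = (7/6)*(-130) = -455/3)
(X(1/(-142 - 142), -207) - 43522)/(d(18) - 16270) = (-455/3 - 43522)/(92 - 16270) = -131021/3/(-16178) = -131021/3*(-1/16178) = 131021/48534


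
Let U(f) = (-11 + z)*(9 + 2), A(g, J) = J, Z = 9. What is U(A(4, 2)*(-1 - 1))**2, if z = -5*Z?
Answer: 379456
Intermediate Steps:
z = -45 (z = -5*9 = -45)
U(f) = -616 (U(f) = (-11 - 45)*(9 + 2) = -56*11 = -616)
U(A(4, 2)*(-1 - 1))**2 = (-616)**2 = 379456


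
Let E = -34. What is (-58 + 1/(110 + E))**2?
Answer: 19421649/5776 ≈ 3362.5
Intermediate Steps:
(-58 + 1/(110 + E))**2 = (-58 + 1/(110 - 34))**2 = (-58 + 1/76)**2 = (-4407/76)**2 = 19421649/5776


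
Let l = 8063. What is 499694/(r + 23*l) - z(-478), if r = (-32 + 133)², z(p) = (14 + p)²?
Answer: -1620083181/7525 ≈ -2.1529e+5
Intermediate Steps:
r = 10201 (r = 101² = 10201)
499694/(r + 23*l) - z(-478) = 499694/(10201 + 23*8063) - (14 - 478)² = 499694/(10201 + 185449) - 1*(-464)² = 499694/195650 - 1*215296 = 499694*(1/195650) - 215296 = 19219/7525 - 215296 = -1620083181/7525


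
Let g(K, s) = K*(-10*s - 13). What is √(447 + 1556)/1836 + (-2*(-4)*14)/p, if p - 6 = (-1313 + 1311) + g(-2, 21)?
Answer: 56/225 + √2003/1836 ≈ 0.27327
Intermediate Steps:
g(K, s) = K*(-13 - 10*s)
p = 450 (p = 6 + ((-1313 + 1311) - 1*(-2)*(13 + 10*21)) = 6 + (-2 - 1*(-2)*(13 + 210)) = 6 + (-2 - 1*(-2)*223) = 6 + (-2 + 446) = 6 + 444 = 450)
√(447 + 1556)/1836 + (-2*(-4)*14)/p = √(447 + 1556)/1836 + (-2*(-4)*14)/450 = √2003*(1/1836) + (8*14)*(1/450) = √2003/1836 + 112*(1/450) = √2003/1836 + 56/225 = 56/225 + √2003/1836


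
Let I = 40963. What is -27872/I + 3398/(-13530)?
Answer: -19857709/21316515 ≈ -0.93156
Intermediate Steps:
-27872/I + 3398/(-13530) = -27872/40963 + 3398/(-13530) = -27872*1/40963 + 3398*(-1/13530) = -2144/3151 - 1699/6765 = -19857709/21316515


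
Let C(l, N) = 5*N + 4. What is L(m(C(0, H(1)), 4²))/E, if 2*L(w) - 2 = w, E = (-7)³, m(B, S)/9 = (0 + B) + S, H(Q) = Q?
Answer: -227/686 ≈ -0.33090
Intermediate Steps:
C(l, N) = 4 + 5*N
m(B, S) = 9*B + 9*S (m(B, S) = 9*((0 + B) + S) = 9*(B + S) = 9*B + 9*S)
E = -343
L(w) = 1 + w/2
L(m(C(0, H(1)), 4²))/E = (1 + (9*(4 + 5*1) + 9*4²)/2)/(-343) = (1 + (9*(4 + 5) + 9*16)/2)*(-1/343) = (1 + (9*9 + 144)/2)*(-1/343) = (1 + (81 + 144)/2)*(-1/343) = (1 + (½)*225)*(-1/343) = (1 + 225/2)*(-1/343) = (227/2)*(-1/343) = -227/686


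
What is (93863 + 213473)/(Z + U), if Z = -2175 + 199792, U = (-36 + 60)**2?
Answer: 307336/198193 ≈ 1.5507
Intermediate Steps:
U = 576 (U = 24**2 = 576)
Z = 197617
(93863 + 213473)/(Z + U) = (93863 + 213473)/(197617 + 576) = 307336/198193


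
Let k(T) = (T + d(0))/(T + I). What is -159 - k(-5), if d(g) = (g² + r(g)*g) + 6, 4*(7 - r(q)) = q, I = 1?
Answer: -635/4 ≈ -158.75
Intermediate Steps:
r(q) = 7 - q/4
d(g) = 6 + g² + g*(7 - g/4) (d(g) = (g² + (7 - g/4)*g) + 6 = (g² + g*(7 - g/4)) + 6 = 6 + g² + g*(7 - g/4))
k(T) = (6 + T)/(1 + T) (k(T) = (T + (6 + 7*0 + (¾)*0²))/(T + 1) = (T + (6 + 0 + (¾)*0))/(1 + T) = (T + (6 + 0 + 0))/(1 + T) = (T + 6)/(1 + T) = (6 + T)/(1 + T))
-159 - k(-5) = -159 - (6 - 5)/(1 - 5) = -159 - 1/(-4) = -159 - (-1)/4 = -159 - 1*(-¼) = -159 + ¼ = -635/4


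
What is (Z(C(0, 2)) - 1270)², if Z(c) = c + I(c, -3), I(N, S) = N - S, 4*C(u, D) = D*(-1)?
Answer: 1607824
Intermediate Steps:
C(u, D) = -D/4 (C(u, D) = (D*(-1))/4 = (-D)/4 = -D/4)
Z(c) = 3 + 2*c (Z(c) = c + (c - 1*(-3)) = c + (c + 3) = c + (3 + c) = 3 + 2*c)
(Z(C(0, 2)) - 1270)² = ((3 + 2*(-¼*2)) - 1270)² = ((3 + 2*(-½)) - 1270)² = ((3 - 1) - 1270)² = (2 - 1270)² = (-1268)² = 1607824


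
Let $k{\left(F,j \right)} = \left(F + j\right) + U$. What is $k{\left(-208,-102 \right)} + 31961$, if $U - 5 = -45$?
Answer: $31611$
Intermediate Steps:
$U = -40$ ($U = 5 - 45 = -40$)
$k{\left(F,j \right)} = -40 + F + j$ ($k{\left(F,j \right)} = \left(F + j\right) - 40 = -40 + F + j$)
$k{\left(-208,-102 \right)} + 31961 = \left(-40 - 208 - 102\right) + 31961 = -350 + 31961 = 31611$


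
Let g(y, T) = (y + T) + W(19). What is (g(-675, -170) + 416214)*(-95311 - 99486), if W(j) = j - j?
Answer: -80912635093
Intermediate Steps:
W(j) = 0
g(y, T) = T + y (g(y, T) = (y + T) + 0 = (T + y) + 0 = T + y)
(g(-675, -170) + 416214)*(-95311 - 99486) = ((-170 - 675) + 416214)*(-95311 - 99486) = (-845 + 416214)*(-194797) = 415369*(-194797) = -80912635093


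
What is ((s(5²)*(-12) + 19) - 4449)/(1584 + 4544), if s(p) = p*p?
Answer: -5965/3064 ≈ -1.9468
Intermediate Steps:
s(p) = p²
((s(5²)*(-12) + 19) - 4449)/(1584 + 4544) = (((5²)²*(-12) + 19) - 4449)/(1584 + 4544) = ((25²*(-12) + 19) - 4449)/6128 = ((625*(-12) + 19) - 4449)*(1/6128) = ((-7500 + 19) - 4449)*(1/6128) = (-7481 - 4449)*(1/6128) = -11930*1/6128 = -5965/3064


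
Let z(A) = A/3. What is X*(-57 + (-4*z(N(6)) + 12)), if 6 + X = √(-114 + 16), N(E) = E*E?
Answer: 558 - 651*I*√2 ≈ 558.0 - 920.65*I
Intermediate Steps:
N(E) = E²
z(A) = A/3 (z(A) = A*(⅓) = A/3)
X = -6 + 7*I*√2 (X = -6 + √(-114 + 16) = -6 + √(-98) = -6 + 7*I*√2 ≈ -6.0 + 9.8995*I)
X*(-57 + (-4*z(N(6)) + 12)) = (-6 + 7*I*√2)*(-57 + (-4*6²/3 + 12)) = (-6 + 7*I*√2)*(-57 + (-4*36/3 + 12)) = (-6 + 7*I*√2)*(-57 + (-4*12 + 12)) = (-6 + 7*I*√2)*(-57 + (-48 + 12)) = (-6 + 7*I*√2)*(-57 - 36) = (-6 + 7*I*√2)*(-93) = 558 - 651*I*√2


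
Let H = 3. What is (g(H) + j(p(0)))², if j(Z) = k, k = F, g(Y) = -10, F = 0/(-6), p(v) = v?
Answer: 100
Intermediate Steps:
F = 0 (F = 0*(-⅙) = 0)
k = 0
j(Z) = 0
(g(H) + j(p(0)))² = (-10 + 0)² = (-10)² = 100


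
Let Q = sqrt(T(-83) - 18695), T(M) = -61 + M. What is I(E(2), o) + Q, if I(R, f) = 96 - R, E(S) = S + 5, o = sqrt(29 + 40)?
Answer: 89 + I*sqrt(18839) ≈ 89.0 + 137.26*I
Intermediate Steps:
o = sqrt(69) ≈ 8.3066
Q = I*sqrt(18839) (Q = sqrt((-61 - 83) - 18695) = sqrt(-144 - 18695) = sqrt(-18839) = I*sqrt(18839) ≈ 137.26*I)
E(S) = 5 + S
I(E(2), o) + Q = (96 - (5 + 2)) + I*sqrt(18839) = (96 - 1*7) + I*sqrt(18839) = (96 - 7) + I*sqrt(18839) = 89 + I*sqrt(18839)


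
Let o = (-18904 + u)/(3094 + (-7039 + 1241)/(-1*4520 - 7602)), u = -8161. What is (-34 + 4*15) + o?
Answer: 323605493/18755633 ≈ 17.254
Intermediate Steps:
o = -164040965/18755633 (o = (-18904 - 8161)/(3094 + (-7039 + 1241)/(-1*4520 - 7602)) = -27065/(3094 - 5798/(-4520 - 7602)) = -27065/(3094 - 5798/(-12122)) = -27065/(3094 - 5798*(-1/12122)) = -27065/(3094 + 2899/6061) = -27065/18755633/6061 = -27065*6061/18755633 = -164040965/18755633 ≈ -8.7462)
(-34 + 4*15) + o = (-34 + 4*15) - 164040965/18755633 = (-34 + 60) - 164040965/18755633 = 26 - 164040965/18755633 = 323605493/18755633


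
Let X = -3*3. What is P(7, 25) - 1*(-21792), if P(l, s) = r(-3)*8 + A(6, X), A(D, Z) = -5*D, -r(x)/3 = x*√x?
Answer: 21762 + 72*I*√3 ≈ 21762.0 + 124.71*I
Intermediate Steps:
X = -9
r(x) = -3*x^(3/2) (r(x) = -3*x*√x = -3*x^(3/2))
P(l, s) = -30 + 72*I*√3 (P(l, s) = -(-9)*I*√3*8 - 5*6 = -(-9)*I*√3*8 - 30 = (9*I*√3)*8 - 30 = 72*I*√3 - 30 = -30 + 72*I*√3)
P(7, 25) - 1*(-21792) = (-30 + 72*I*√3) - 1*(-21792) = (-30 + 72*I*√3) + 21792 = 21762 + 72*I*√3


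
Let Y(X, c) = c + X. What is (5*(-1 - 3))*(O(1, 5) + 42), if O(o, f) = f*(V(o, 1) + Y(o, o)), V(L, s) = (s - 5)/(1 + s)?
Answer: -840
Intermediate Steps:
V(L, s) = (-5 + s)/(1 + s)
Y(X, c) = X + c
O(o, f) = f*(-2 + 2*o) (O(o, f) = f*((-5 + 1)/(1 + 1) + (o + o)) = f*(-4/2 + 2*o) = f*((1/2)*(-4) + 2*o) = f*(-2 + 2*o))
(5*(-1 - 3))*(O(1, 5) + 42) = (5*(-1 - 3))*(2*5*(-1 + 1) + 42) = (5*(-4))*(2*5*0 + 42) = -20*(0 + 42) = -20*42 = -840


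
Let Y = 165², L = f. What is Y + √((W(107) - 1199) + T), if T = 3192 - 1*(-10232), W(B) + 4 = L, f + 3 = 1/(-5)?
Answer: 27225 + √305445/5 ≈ 27336.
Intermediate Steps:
f = -16/5 (f = -3 + 1/(-5) = -3 - ⅕ = -16/5 ≈ -3.2000)
L = -16/5 ≈ -3.2000
W(B) = -36/5 (W(B) = -4 - 16/5 = -36/5)
Y = 27225
T = 13424 (T = 3192 + 10232 = 13424)
Y + √((W(107) - 1199) + T) = 27225 + √((-36/5 - 1199) + 13424) = 27225 + √(-6031/5 + 13424) = 27225 + √(61089/5) = 27225 + √305445/5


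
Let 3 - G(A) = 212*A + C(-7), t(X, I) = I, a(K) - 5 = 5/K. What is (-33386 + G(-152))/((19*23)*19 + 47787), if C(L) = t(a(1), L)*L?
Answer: -604/28045 ≈ -0.021537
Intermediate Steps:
a(K) = 5 + 5/K
C(L) = L² (C(L) = L*L = L²)
G(A) = -46 - 212*A (G(A) = 3 - (212*A + (-7)²) = 3 - (212*A + 49) = 3 - (49 + 212*A) = 3 + (-49 - 212*A) = -46 - 212*A)
(-33386 + G(-152))/((19*23)*19 + 47787) = (-33386 + (-46 - 212*(-152)))/((19*23)*19 + 47787) = (-33386 + (-46 + 32224))/(437*19 + 47787) = (-33386 + 32178)/(8303 + 47787) = -1208/56090 = -1208*1/56090 = -604/28045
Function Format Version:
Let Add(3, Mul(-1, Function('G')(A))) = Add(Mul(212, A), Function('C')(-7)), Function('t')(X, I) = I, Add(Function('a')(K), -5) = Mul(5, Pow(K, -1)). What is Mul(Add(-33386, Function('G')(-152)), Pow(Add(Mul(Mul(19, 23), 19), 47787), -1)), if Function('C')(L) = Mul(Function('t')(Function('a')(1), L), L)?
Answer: Rational(-604, 28045) ≈ -0.021537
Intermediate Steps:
Function('a')(K) = Add(5, Mul(5, Pow(K, -1)))
Function('C')(L) = Pow(L, 2) (Function('C')(L) = Mul(L, L) = Pow(L, 2))
Function('G')(A) = Add(-46, Mul(-212, A)) (Function('G')(A) = Add(3, Mul(-1, Add(Mul(212, A), Pow(-7, 2)))) = Add(3, Mul(-1, Add(Mul(212, A), 49))) = Add(3, Mul(-1, Add(49, Mul(212, A)))) = Add(3, Add(-49, Mul(-212, A))) = Add(-46, Mul(-212, A)))
Mul(Add(-33386, Function('G')(-152)), Pow(Add(Mul(Mul(19, 23), 19), 47787), -1)) = Mul(Add(-33386, Add(-46, Mul(-212, -152))), Pow(Add(Mul(Mul(19, 23), 19), 47787), -1)) = Mul(Add(-33386, Add(-46, 32224)), Pow(Add(Mul(437, 19), 47787), -1)) = Mul(Add(-33386, 32178), Pow(Add(8303, 47787), -1)) = Mul(-1208, Pow(56090, -1)) = Mul(-1208, Rational(1, 56090)) = Rational(-604, 28045)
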